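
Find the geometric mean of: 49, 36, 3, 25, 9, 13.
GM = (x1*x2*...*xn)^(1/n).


Product = 49 × 36 × 3 × 25 × 9 × 13 = 15479100
GM = 15479100^(1/6) = 15.7867

GM = 15.7867


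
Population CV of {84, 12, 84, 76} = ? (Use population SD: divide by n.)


Mean = 64.0000
SD = 30.1993
CV = (30.1993/64.0000)*100 = 47.1865%

CV = 47.1865%


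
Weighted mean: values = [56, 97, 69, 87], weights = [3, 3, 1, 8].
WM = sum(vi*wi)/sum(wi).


Numerator = 56*3 + 97*3 + 69*1 + 87*8 = 1224
Denominator = 3 + 3 + 1 + 8 = 15
WM = 1224/15 = 81.6000

WM = 81.6000


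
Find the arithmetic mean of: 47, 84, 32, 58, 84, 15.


Sum = 47 + 84 + 32 + 58 + 84 + 15 = 320
n = 6
Mean = 320/6 = 53.3333

Mean = 53.3333


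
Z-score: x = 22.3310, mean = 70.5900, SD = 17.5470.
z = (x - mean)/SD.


z = (22.3310 - 70.5900)/17.5470
= -48.2590/17.5470
= -2.7503

z = -2.7503


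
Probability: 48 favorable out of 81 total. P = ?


P = 48/81 = 0.5926

P = 0.5926


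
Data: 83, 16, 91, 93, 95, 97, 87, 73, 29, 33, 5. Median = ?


Sorted: 5, 16, 29, 33, 73, 83, 87, 91, 93, 95, 97
n = 11 (odd)
Middle value = 83

Median = 83


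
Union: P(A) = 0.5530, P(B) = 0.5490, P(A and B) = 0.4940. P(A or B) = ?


P(A∪B) = 0.5530 + 0.5490 - 0.4940
= 1.1020 - 0.4940
= 0.6080

P(A∪B) = 0.6080


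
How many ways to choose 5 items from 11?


C(11,5) = 11!/(5! × 6!)
= 39916800/(120 × 720)
= 462

C(11,5) = 462


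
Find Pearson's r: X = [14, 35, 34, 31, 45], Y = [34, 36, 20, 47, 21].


Mean X = 31.8000, Mean Y = 31.6000
SD X = 10.067770, SD Y = 10.091581
Cov = -41.280000
r = -41.280000/(10.067770*10.091581) = -0.4063

r = -0.4063


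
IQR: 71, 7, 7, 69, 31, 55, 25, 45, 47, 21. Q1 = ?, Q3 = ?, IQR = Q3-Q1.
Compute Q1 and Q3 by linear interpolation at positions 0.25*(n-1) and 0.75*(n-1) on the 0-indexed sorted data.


Sorted: 7, 7, 21, 25, 31, 45, 47, 55, 69, 71
Q1 (25th %ile) = 22.0000
Q3 (75th %ile) = 53.0000
IQR = 53.0000 - 22.0000 = 31.0000

IQR = 31.0000


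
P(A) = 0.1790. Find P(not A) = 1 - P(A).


P(not A) = 1 - 0.1790 = 0.8210

P(not A) = 0.8210


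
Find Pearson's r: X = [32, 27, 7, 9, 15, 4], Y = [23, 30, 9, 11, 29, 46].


Mean X = 15.6667, Mean Y = 24.6667
SD X = 10.419000, SD Y = 12.498889
Cov = 1.388889
r = 1.388889/(10.419000*12.498889) = 0.0107

r = 0.0107


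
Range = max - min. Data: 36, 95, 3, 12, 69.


Max = 95, Min = 3
Range = 95 - 3 = 92

Range = 92


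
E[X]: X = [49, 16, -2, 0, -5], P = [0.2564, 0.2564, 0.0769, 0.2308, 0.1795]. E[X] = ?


E[X] = 49*0.2564 + 16*0.2564 - 2*0.0769 + 0*0.2308 - 5*0.1795
= 12.5636 + 4.1024 - 0.1538 + 0 - 0.8975
= 15.6147

E[X] = 15.6147


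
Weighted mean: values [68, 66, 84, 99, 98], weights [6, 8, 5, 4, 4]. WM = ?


Numerator = 68*6 + 66*8 + 84*5 + 99*4 + 98*4 = 2144
Denominator = 6 + 8 + 5 + 4 + 4 = 27
WM = 2144/27 = 79.4074

WM = 79.4074


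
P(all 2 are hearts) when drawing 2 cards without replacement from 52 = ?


P(all hearts) = (13/52) × (12/51)
= 0.0588

P = 0.0588


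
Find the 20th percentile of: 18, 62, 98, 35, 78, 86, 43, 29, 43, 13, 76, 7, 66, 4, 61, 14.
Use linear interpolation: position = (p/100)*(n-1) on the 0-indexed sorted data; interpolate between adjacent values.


Sorted: 4, 7, 13, 14, 18, 29, 35, 43, 43, 61, 62, 66, 76, 78, 86, 98
n = 16
Index = 20/100 * 15 = 3.0000
Lower = data[3] = 14, Upper = data[4] = 18
P20 = 14 + 0*(4) = 14.0000

P20 = 14.0000


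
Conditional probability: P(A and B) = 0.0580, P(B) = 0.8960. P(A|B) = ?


P(A|B) = 0.0580/0.8960 = 0.0647

P(A|B) = 0.0647


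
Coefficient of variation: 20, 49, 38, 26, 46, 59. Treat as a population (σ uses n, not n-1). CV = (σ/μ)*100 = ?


Mean = 39.6667
SD = 13.3998
CV = (13.3998/39.6667)*100 = 33.7811%

CV = 33.7811%


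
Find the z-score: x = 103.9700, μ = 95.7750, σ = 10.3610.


z = (103.9700 - 95.7750)/10.3610
= 8.1950/10.3610
= 0.7909

z = 0.7909


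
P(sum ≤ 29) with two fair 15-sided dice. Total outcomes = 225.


Total outcomes = 15×15 = 225
Favorable (sum ≤ 29): 224
P = 224/225 = 0.9956

P = 0.9956


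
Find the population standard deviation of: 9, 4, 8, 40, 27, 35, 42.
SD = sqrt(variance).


Mean = 23.5714
Variance = 227.1020
SD = sqrt(227.1020) = 15.0699

SD = 15.0699


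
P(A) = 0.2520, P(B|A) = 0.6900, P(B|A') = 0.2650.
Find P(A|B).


P(B) = P(B|A)*P(A) + P(B|A')*P(A')
= 0.6900*0.2520 + 0.2650*0.7480
= 0.173880 + 0.198220 = 0.372100
P(A|B) = 0.173880/0.372100 = 0.4673

P(A|B) = 0.4673


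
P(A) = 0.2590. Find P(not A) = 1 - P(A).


P(not A) = 1 - 0.2590 = 0.7410

P(not A) = 0.7410


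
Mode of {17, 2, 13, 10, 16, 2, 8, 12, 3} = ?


Frequencies: 2:2, 3:1, 8:1, 10:1, 12:1, 13:1, 16:1, 17:1
Max frequency = 2
Mode = 2

Mode = 2


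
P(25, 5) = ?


P(25,5) = 25!/20!
= 15511210043330985984000000/2432902008176640000
= 6375600

P(25,5) = 6375600


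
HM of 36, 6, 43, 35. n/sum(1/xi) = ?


Sum of reciprocals = 1/36 + 1/6 + 1/43 + 1/35 = 0.246272
HM = 4/0.246272 = 16.2422

HM = 16.2422


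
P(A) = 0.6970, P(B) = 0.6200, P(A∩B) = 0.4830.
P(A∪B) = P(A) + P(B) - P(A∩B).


P(A∪B) = 0.6970 + 0.6200 - 0.4830
= 1.3170 - 0.4830
= 0.8340

P(A∪B) = 0.8340


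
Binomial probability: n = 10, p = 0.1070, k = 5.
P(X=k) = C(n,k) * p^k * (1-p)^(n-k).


C(10,5) = 252
p^5 = 1.402552e-05
(1-p)^5 = 0.567881
P = 252 * 1.402552e-05 * 0.567881 = 0.0020

P(X=5) = 0.0020


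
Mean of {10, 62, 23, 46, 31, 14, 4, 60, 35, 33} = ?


Sum = 10 + 62 + 23 + 46 + 31 + 14 + 4 + 60 + 35 + 33 = 318
n = 10
Mean = 318/10 = 31.8000

Mean = 31.8000


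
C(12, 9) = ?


C(12,9) = 12!/(9! × 3!)
= 479001600/(362880 × 6)
= 220

C(12,9) = 220


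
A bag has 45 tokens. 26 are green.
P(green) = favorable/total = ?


P = 26/45 = 0.5778

P = 0.5778


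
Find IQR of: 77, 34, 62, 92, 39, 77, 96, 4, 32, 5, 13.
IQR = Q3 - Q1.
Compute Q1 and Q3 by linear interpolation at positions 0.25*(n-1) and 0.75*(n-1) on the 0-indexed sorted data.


Sorted: 4, 5, 13, 32, 34, 39, 62, 77, 77, 92, 96
Q1 (25th %ile) = 22.5000
Q3 (75th %ile) = 77.0000
IQR = 77.0000 - 22.5000 = 54.5000

IQR = 54.5000


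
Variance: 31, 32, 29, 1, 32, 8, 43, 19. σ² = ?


Mean = 24.3750
Squared deviations: 43.8906, 58.1406, 21.3906, 546.3906, 58.1406, 268.1406, 346.8906, 28.8906
Sum = 1371.8750
Variance = 1371.8750/8 = 171.4844

Variance = 171.4844


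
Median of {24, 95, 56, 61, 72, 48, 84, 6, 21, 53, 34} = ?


Sorted: 6, 21, 24, 34, 48, 53, 56, 61, 72, 84, 95
n = 11 (odd)
Middle value = 53

Median = 53


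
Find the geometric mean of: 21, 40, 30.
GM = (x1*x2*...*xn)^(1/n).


Product = 21 × 40 × 30 = 25200
GM = 25200^(1/3) = 29.3179

GM = 29.3179


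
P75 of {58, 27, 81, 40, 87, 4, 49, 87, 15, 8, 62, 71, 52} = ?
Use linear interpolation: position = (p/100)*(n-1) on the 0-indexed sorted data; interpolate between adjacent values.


Sorted: 4, 8, 15, 27, 40, 49, 52, 58, 62, 71, 81, 87, 87
n = 13
Index = 75/100 * 12 = 9.0000
Lower = data[9] = 71, Upper = data[10] = 81
P75 = 71 + 0*(10) = 71.0000

P75 = 71.0000


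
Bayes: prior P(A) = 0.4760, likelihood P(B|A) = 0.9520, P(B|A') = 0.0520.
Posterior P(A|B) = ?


P(B) = P(B|A)*P(A) + P(B|A')*P(A')
= 0.9520*0.4760 + 0.0520*0.5240
= 0.453152 + 0.027248 = 0.480400
P(A|B) = 0.453152/0.480400 = 0.9433

P(A|B) = 0.9433


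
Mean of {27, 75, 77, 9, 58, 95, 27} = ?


Sum = 27 + 75 + 77 + 9 + 58 + 95 + 27 = 368
n = 7
Mean = 368/7 = 52.5714

Mean = 52.5714


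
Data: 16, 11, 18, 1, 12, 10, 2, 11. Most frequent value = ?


Frequencies: 1:1, 2:1, 10:1, 11:2, 12:1, 16:1, 18:1
Max frequency = 2
Mode = 11

Mode = 11


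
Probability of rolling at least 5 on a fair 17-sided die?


Favorable outcomes (roll ≥ 5): 13
Total outcomes = 17
P = 13/17 = 0.7647

P = 0.7647


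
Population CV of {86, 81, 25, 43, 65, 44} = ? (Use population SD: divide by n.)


Mean = 57.3333
SD = 21.8683
CV = (21.8683/57.3333)*100 = 38.1424%

CV = 38.1424%


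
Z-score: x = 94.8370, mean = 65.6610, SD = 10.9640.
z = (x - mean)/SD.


z = (94.8370 - 65.6610)/10.9640
= 29.1760/10.9640
= 2.6611

z = 2.6611


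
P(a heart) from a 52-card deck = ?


13 hearts in 52 cards
P = 13/52 = 0.2500

P = 0.2500


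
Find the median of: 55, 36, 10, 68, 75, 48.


Sorted: 10, 36, 48, 55, 68, 75
n = 6 (even)
Middle values: 48 and 55
Median = (48+55)/2 = 51.5000

Median = 51.5000


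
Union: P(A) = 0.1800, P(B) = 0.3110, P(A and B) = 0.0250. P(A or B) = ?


P(A∪B) = 0.1800 + 0.3110 - 0.0250
= 0.4910 - 0.0250
= 0.4660

P(A∪B) = 0.4660


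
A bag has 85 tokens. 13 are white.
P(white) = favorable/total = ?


P = 13/85 = 0.1529

P = 0.1529


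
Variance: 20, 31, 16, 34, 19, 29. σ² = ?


Mean = 24.8333
Squared deviations: 23.3611, 38.0278, 78.0278, 84.0278, 34.0278, 17.3611
Sum = 274.8333
Variance = 274.8333/6 = 45.8056

Variance = 45.8056


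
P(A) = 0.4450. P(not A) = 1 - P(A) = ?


P(not A) = 1 - 0.4450 = 0.5550

P(not A) = 0.5550


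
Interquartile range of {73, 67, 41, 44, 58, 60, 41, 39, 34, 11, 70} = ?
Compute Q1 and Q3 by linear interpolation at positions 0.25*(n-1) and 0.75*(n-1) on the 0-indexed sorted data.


Sorted: 11, 34, 39, 41, 41, 44, 58, 60, 67, 70, 73
Q1 (25th %ile) = 40.0000
Q3 (75th %ile) = 63.5000
IQR = 63.5000 - 40.0000 = 23.5000

IQR = 23.5000


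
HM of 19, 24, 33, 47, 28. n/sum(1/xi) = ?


Sum of reciprocals = 1/19 + 1/24 + 1/33 + 1/47 + 1/28 = 0.181592
HM = 5/0.181592 = 27.5342

HM = 27.5342


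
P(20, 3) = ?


P(20,3) = 20!/17!
= 2432902008176640000/355687428096000
= 6840

P(20,3) = 6840


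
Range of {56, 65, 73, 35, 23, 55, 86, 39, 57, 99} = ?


Max = 99, Min = 23
Range = 99 - 23 = 76

Range = 76


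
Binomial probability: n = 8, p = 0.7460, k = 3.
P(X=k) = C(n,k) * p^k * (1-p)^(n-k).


C(8,3) = 56
p^3 = 0.415161
(1-p)^5 = 0.001057
P = 56 * 0.415161 * 0.001057 = 0.0246

P(X=3) = 0.0246


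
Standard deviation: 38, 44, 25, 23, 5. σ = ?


Mean = 27.0000
Variance = 182.8000
SD = sqrt(182.8000) = 13.5204

SD = 13.5204


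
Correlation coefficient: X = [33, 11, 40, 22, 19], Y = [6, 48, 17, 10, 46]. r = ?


Mean X = 25.0000, Mean Y = 25.4000
SD X = 10.295630, SD Y = 17.995555
Cov = -135.000000
r = -135.000000/(10.295630*17.995555) = -0.7286

r = -0.7286


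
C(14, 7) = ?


C(14,7) = 14!/(7! × 7!)
= 87178291200/(5040 × 5040)
= 3432

C(14,7) = 3432


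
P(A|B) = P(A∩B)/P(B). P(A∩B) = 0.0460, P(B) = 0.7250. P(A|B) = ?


P(A|B) = 0.0460/0.7250 = 0.0634

P(A|B) = 0.0634


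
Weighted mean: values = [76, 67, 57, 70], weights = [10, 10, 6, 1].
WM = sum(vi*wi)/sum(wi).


Numerator = 76*10 + 67*10 + 57*6 + 70*1 = 1842
Denominator = 10 + 10 + 6 + 1 = 27
WM = 1842/27 = 68.2222

WM = 68.2222


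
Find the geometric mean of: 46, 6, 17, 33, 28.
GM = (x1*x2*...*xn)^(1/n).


Product = 46 × 6 × 17 × 33 × 28 = 4335408
GM = 4335408^(1/5) = 21.2523

GM = 21.2523


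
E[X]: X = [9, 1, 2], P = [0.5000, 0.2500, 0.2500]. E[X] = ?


E[X] = 9*0.5000 + 1*0.2500 + 2*0.2500
= 4.5000 + 0.2500 + 0.5000
= 5.2500

E[X] = 5.2500


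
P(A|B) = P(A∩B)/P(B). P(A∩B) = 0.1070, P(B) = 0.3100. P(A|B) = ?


P(A|B) = 0.1070/0.3100 = 0.3452

P(A|B) = 0.3452


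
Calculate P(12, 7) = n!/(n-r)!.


P(12,7) = 12!/5!
= 479001600/120
= 3991680

P(12,7) = 3991680


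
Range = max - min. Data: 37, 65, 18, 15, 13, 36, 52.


Max = 65, Min = 13
Range = 65 - 13 = 52

Range = 52


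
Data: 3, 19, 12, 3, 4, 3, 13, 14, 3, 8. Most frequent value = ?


Frequencies: 3:4, 4:1, 8:1, 12:1, 13:1, 14:1, 19:1
Max frequency = 4
Mode = 3

Mode = 3


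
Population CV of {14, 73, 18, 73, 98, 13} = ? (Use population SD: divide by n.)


Mean = 48.1667
SD = 34.2316
CV = (34.2316/48.1667)*100 = 71.0692%

CV = 71.0692%


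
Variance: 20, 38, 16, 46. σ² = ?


Mean = 30.0000
Squared deviations: 100.0000, 64.0000, 196.0000, 256.0000
Sum = 616.0000
Variance = 616.0000/4 = 154.0000

Variance = 154.0000


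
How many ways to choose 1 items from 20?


C(20,1) = 20!/(1! × 19!)
= 2432902008176640000/(1 × 121645100408832000)
= 20

C(20,1) = 20


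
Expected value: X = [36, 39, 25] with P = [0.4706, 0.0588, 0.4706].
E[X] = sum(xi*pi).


E[X] = 36*0.4706 + 39*0.0588 + 25*0.4706
= 16.9416 + 2.2932 + 11.7650
= 30.9998

E[X] = 30.9998


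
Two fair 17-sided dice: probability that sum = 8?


Total outcomes = 17×17 = 289
Favorable (sum = 8): 7
P = 7/289 = 0.0242

P = 0.0242


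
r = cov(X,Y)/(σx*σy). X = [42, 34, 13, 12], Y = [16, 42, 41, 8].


Mean X = 25.2500, Mean Y = 26.7500
SD X = 13.064743, SD Y = 15.022899
Cov = 6.812500
r = 6.812500/(13.064743*15.022899) = 0.0347

r = 0.0347


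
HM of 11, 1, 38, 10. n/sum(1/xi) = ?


Sum of reciprocals = 1/11 + 1/1 + 1/38 + 1/10 = 1.217225
HM = 4/1.217225 = 3.2862

HM = 3.2862


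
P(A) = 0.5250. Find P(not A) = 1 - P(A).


P(not A) = 1 - 0.5250 = 0.4750

P(not A) = 0.4750


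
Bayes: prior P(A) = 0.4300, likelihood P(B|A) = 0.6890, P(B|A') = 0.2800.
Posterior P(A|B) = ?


P(B) = P(B|A)*P(A) + P(B|A')*P(A')
= 0.6890*0.4300 + 0.2800*0.5700
= 0.296270 + 0.159600 = 0.455870
P(A|B) = 0.296270/0.455870 = 0.6499

P(A|B) = 0.6499


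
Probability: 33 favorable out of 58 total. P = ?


P = 33/58 = 0.5690

P = 0.5690


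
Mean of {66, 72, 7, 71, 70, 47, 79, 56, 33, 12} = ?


Sum = 66 + 72 + 7 + 71 + 70 + 47 + 79 + 56 + 33 + 12 = 513
n = 10
Mean = 513/10 = 51.3000

Mean = 51.3000


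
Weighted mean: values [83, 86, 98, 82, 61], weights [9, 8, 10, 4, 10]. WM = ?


Numerator = 83*9 + 86*8 + 98*10 + 82*4 + 61*10 = 3353
Denominator = 9 + 8 + 10 + 4 + 10 = 41
WM = 3353/41 = 81.7805

WM = 81.7805


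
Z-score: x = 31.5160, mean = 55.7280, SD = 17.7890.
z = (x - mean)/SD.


z = (31.5160 - 55.7280)/17.7890
= -24.2120/17.7890
= -1.3611

z = -1.3611


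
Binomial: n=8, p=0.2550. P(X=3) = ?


C(8,3) = 56
p^3 = 0.016581
(1-p)^5 = 0.229499
P = 56 * 0.016581 * 0.229499 = 0.2131

P(X=3) = 0.2131


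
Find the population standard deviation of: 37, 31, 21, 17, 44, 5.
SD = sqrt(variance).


Mean = 25.8333
Variance = 169.4722
SD = sqrt(169.4722) = 13.0181

SD = 13.0181


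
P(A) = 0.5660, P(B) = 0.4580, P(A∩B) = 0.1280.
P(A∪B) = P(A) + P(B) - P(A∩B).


P(A∪B) = 0.5660 + 0.4580 - 0.1280
= 1.0240 - 0.1280
= 0.8960

P(A∪B) = 0.8960


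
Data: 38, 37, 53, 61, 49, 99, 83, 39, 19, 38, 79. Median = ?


Sorted: 19, 37, 38, 38, 39, 49, 53, 61, 79, 83, 99
n = 11 (odd)
Middle value = 49

Median = 49


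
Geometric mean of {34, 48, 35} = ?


Product = 34 × 48 × 35 = 57120
GM = 57120^(1/3) = 38.5120

GM = 38.5120


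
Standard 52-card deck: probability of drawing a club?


13 clubs in 52 cards
P = 13/52 = 0.2500

P = 0.2500


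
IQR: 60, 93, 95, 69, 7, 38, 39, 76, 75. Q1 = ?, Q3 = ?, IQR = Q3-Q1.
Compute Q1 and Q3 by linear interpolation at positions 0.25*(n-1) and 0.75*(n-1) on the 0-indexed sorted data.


Sorted: 7, 38, 39, 60, 69, 75, 76, 93, 95
Q1 (25th %ile) = 39.0000
Q3 (75th %ile) = 76.0000
IQR = 76.0000 - 39.0000 = 37.0000

IQR = 37.0000


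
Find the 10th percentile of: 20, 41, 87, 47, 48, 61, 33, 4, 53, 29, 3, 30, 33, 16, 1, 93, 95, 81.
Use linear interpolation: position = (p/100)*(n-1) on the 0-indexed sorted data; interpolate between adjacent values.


Sorted: 1, 3, 4, 16, 20, 29, 30, 33, 33, 41, 47, 48, 53, 61, 81, 87, 93, 95
n = 18
Index = 10/100 * 17 = 1.7000
Lower = data[1] = 3, Upper = data[2] = 4
P10 = 3 + 0.7000*(1) = 3.7000

P10 = 3.7000


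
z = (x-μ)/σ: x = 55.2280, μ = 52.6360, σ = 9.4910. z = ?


z = (55.2280 - 52.6360)/9.4910
= 2.5920/9.4910
= 0.2731

z = 0.2731


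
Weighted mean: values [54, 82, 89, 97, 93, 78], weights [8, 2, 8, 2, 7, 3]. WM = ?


Numerator = 54*8 + 82*2 + 89*8 + 97*2 + 93*7 + 78*3 = 2387
Denominator = 8 + 2 + 8 + 2 + 7 + 3 = 30
WM = 2387/30 = 79.5667

WM = 79.5667


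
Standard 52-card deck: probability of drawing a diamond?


13 diamonds in 52 cards
P = 13/52 = 0.2500

P = 0.2500


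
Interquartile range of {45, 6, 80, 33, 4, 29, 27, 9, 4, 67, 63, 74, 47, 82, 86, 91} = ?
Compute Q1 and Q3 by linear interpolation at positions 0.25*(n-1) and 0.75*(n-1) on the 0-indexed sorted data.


Sorted: 4, 4, 6, 9, 27, 29, 33, 45, 47, 63, 67, 74, 80, 82, 86, 91
Q1 (25th %ile) = 22.5000
Q3 (75th %ile) = 75.5000
IQR = 75.5000 - 22.5000 = 53.0000

IQR = 53.0000


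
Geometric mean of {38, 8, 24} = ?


Product = 38 × 8 × 24 = 7296
GM = 7296^(1/3) = 19.3952

GM = 19.3952


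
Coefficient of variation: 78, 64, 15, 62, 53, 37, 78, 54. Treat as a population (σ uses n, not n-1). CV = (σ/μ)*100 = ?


Mean = 55.1250
SD = 19.7385
CV = (19.7385/55.1250)*100 = 35.8068%

CV = 35.8068%


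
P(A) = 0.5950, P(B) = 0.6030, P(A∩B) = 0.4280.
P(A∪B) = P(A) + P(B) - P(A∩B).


P(A∪B) = 0.5950 + 0.6030 - 0.4280
= 1.1980 - 0.4280
= 0.7700

P(A∪B) = 0.7700


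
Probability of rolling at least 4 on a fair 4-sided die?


Favorable outcomes (roll ≥ 4): 1
Total outcomes = 4
P = 1/4 = 0.2500

P = 0.2500


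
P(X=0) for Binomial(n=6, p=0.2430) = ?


C(6,0) = 1
p^0 = 1.000000
(1-p)^6 = 0.188181
P = 1 * 1.000000 * 0.188181 = 0.1882

P(X=0) = 0.1882


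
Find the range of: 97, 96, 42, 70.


Max = 97, Min = 42
Range = 97 - 42 = 55

Range = 55


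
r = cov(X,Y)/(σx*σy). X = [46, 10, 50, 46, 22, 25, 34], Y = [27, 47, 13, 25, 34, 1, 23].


Mean X = 33.2857, Mean Y = 24.2857
SD X = 13.843145, SD Y = 13.572180
Cov = -84.510204
r = -84.510204/(13.843145*13.572180) = -0.4498

r = -0.4498


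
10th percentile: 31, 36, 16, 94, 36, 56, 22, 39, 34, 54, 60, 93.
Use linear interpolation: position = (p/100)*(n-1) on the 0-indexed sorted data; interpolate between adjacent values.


Sorted: 16, 22, 31, 34, 36, 36, 39, 54, 56, 60, 93, 94
n = 12
Index = 10/100 * 11 = 1.1000
Lower = data[1] = 22, Upper = data[2] = 31
P10 = 22 + 0.1000*(9) = 22.9000

P10 = 22.9000


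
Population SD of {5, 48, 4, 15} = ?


Mean = 18.0000
Variance = 318.5000
SD = sqrt(318.5000) = 17.8466

SD = 17.8466


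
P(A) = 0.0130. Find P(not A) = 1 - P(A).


P(not A) = 1 - 0.0130 = 0.9870

P(not A) = 0.9870


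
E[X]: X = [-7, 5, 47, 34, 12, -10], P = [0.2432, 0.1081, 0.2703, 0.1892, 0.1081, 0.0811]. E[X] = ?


E[X] = -7*0.2432 + 5*0.1081 + 47*0.2703 + 34*0.1892 + 12*0.1081 - 10*0.0811
= -1.7024 + 0.5405 + 12.7041 + 6.4328 + 1.2972 - 0.8110
= 18.4612

E[X] = 18.4612


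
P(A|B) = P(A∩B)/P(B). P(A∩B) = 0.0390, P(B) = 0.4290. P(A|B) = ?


P(A|B) = 0.0390/0.4290 = 0.0909

P(A|B) = 0.0909


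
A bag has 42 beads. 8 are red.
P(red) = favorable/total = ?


P = 8/42 = 0.1905

P = 0.1905


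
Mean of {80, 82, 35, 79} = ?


Sum = 80 + 82 + 35 + 79 = 276
n = 4
Mean = 276/4 = 69.0000

Mean = 69.0000


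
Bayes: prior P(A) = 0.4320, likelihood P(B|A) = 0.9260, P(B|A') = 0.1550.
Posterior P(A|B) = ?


P(B) = P(B|A)*P(A) + P(B|A')*P(A')
= 0.9260*0.4320 + 0.1550*0.5680
= 0.400032 + 0.088040 = 0.488072
P(A|B) = 0.400032/0.488072 = 0.8196

P(A|B) = 0.8196


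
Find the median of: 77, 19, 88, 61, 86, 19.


Sorted: 19, 19, 61, 77, 86, 88
n = 6 (even)
Middle values: 61 and 77
Median = (61+77)/2 = 69.0000

Median = 69.0000


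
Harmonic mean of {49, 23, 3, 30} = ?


Sum of reciprocals = 1/49 + 1/23 + 1/3 + 1/30 = 0.430553
HM = 4/0.430553 = 9.2904

HM = 9.2904


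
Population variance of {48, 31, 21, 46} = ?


Mean = 36.5000
Squared deviations: 132.2500, 30.2500, 240.2500, 90.2500
Sum = 493.0000
Variance = 493.0000/4 = 123.2500

Variance = 123.2500


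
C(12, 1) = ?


C(12,1) = 12!/(1! × 11!)
= 479001600/(1 × 39916800)
= 12

C(12,1) = 12


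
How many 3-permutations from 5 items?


P(5,3) = 5!/2!
= 120/2
= 60

P(5,3) = 60


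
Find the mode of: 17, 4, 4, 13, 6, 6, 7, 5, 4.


Frequencies: 4:3, 5:1, 6:2, 7:1, 13:1, 17:1
Max frequency = 3
Mode = 4

Mode = 4


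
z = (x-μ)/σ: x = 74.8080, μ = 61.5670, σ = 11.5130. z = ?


z = (74.8080 - 61.5670)/11.5130
= 13.2410/11.5130
= 1.1501

z = 1.1501


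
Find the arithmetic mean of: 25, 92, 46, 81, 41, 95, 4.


Sum = 25 + 92 + 46 + 81 + 41 + 95 + 4 = 384
n = 7
Mean = 384/7 = 54.8571

Mean = 54.8571


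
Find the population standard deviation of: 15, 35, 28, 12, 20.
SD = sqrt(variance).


Mean = 22.0000
Variance = 71.6000
SD = sqrt(71.6000) = 8.4617

SD = 8.4617


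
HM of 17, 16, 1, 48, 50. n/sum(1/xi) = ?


Sum of reciprocals = 1/17 + 1/16 + 1/1 + 1/48 + 1/50 = 1.162157
HM = 5/1.162157 = 4.3023

HM = 4.3023


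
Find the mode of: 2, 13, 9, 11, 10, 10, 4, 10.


Frequencies: 2:1, 4:1, 9:1, 10:3, 11:1, 13:1
Max frequency = 3
Mode = 10

Mode = 10


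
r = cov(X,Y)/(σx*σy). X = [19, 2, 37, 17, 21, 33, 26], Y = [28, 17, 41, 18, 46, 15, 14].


Mean X = 22.1429, Mean Y = 25.5714
SD X = 10.669430, SD Y = 12.175586
Cov = 35.775510
r = 35.775510/(10.669430*12.175586) = 0.2754

r = 0.2754


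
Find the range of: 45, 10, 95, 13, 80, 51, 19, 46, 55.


Max = 95, Min = 10
Range = 95 - 10 = 85

Range = 85


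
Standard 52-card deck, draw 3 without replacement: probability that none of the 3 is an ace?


P(no aces) = (48/52) × (47/51) × (46/50)
= 0.7826

P = 0.7826


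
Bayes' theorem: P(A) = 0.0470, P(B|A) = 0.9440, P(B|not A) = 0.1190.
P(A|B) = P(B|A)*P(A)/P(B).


P(B) = P(B|A)*P(A) + P(B|A')*P(A')
= 0.9440*0.0470 + 0.1190*0.9530
= 0.044368 + 0.113407 = 0.157775
P(A|B) = 0.044368/0.157775 = 0.2812

P(A|B) = 0.2812


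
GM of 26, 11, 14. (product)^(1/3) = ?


Product = 26 × 11 × 14 = 4004
GM = 4004^(1/3) = 15.8793

GM = 15.8793


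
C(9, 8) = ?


C(9,8) = 9!/(8! × 1!)
= 362880/(40320 × 1)
= 9

C(9,8) = 9


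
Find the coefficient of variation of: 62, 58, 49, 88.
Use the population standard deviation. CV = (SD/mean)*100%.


Mean = 64.2500
SD = 14.4978
CV = (14.4978/64.2500)*100 = 22.5647%

CV = 22.5647%


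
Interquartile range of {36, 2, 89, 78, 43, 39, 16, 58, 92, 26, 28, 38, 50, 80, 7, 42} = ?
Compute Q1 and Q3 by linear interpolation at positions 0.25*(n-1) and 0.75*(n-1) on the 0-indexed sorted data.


Sorted: 2, 7, 16, 26, 28, 36, 38, 39, 42, 43, 50, 58, 78, 80, 89, 92
Q1 (25th %ile) = 27.5000
Q3 (75th %ile) = 63.0000
IQR = 63.0000 - 27.5000 = 35.5000

IQR = 35.5000


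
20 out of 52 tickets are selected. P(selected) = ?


P = 20/52 = 0.3846

P = 0.3846


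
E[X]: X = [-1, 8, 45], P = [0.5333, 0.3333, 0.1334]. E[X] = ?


E[X] = -1*0.5333 + 8*0.3333 + 45*0.1334
= -0.5333 + 2.6664 + 6.0030
= 8.1361

E[X] = 8.1361


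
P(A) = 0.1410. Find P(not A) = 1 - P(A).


P(not A) = 1 - 0.1410 = 0.8590

P(not A) = 0.8590


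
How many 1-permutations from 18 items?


P(18,1) = 18!/17!
= 6402373705728000/355687428096000
= 18

P(18,1) = 18


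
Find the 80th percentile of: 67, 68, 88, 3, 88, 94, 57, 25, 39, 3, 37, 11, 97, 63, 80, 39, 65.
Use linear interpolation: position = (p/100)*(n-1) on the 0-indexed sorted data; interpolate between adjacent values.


Sorted: 3, 3, 11, 25, 37, 39, 39, 57, 63, 65, 67, 68, 80, 88, 88, 94, 97
n = 17
Index = 80/100 * 16 = 12.8000
Lower = data[12] = 80, Upper = data[13] = 88
P80 = 80 + 0.8000*(8) = 86.4000

P80 = 86.4000


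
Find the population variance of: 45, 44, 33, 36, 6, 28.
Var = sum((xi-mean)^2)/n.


Mean = 32.0000
Squared deviations: 169.0000, 144.0000, 1.0000, 16.0000, 676.0000, 16.0000
Sum = 1022.0000
Variance = 1022.0000/6 = 170.3333

Variance = 170.3333


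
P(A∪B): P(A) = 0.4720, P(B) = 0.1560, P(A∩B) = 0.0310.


P(A∪B) = 0.4720 + 0.1560 - 0.0310
= 0.6280 - 0.0310
= 0.5970

P(A∪B) = 0.5970


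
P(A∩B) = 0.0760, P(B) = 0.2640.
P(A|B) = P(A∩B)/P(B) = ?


P(A|B) = 0.0760/0.2640 = 0.2879

P(A|B) = 0.2879


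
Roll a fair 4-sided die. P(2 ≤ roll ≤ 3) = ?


Favorable outcomes (2 ≤ roll ≤ 3): 2
Total outcomes = 4
P = 2/4 = 0.5000

P = 0.5000


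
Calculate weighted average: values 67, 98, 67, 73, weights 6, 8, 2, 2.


Numerator = 67*6 + 98*8 + 67*2 + 73*2 = 1466
Denominator = 6 + 8 + 2 + 2 = 18
WM = 1466/18 = 81.4444

WM = 81.4444


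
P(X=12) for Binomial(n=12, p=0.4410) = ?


C(12,12) = 1
p^12 = 5.410820e-05
(1-p)^0 = 1.000000
P = 1 * 5.410820e-05 * 1.000000 = 5.4108e-05

P(X=12) = 5.4108e-05


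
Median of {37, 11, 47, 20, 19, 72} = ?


Sorted: 11, 19, 20, 37, 47, 72
n = 6 (even)
Middle values: 20 and 37
Median = (20+37)/2 = 28.5000

Median = 28.5000


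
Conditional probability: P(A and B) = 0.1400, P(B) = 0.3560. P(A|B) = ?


P(A|B) = 0.1400/0.3560 = 0.3933

P(A|B) = 0.3933


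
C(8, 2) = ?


C(8,2) = 8!/(2! × 6!)
= 40320/(2 × 720)
= 28

C(8,2) = 28


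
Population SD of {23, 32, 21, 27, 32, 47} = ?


Mean = 30.3333
Variance = 72.5556
SD = sqrt(72.5556) = 8.5180

SD = 8.5180


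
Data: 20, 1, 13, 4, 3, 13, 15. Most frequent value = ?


Frequencies: 1:1, 3:1, 4:1, 13:2, 15:1, 20:1
Max frequency = 2
Mode = 13

Mode = 13


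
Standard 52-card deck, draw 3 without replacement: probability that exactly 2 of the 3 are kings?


Hypergeometric: P(X=2) = C(4,2)·C(48,1) / C(52,3)
= 6 × 48 / 22100
= 288/22100 = 0.0130

P = 0.0130


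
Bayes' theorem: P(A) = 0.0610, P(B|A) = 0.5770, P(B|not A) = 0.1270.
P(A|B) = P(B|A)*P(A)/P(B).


P(B) = P(B|A)*P(A) + P(B|A')*P(A')
= 0.5770*0.0610 + 0.1270*0.9390
= 0.035197 + 0.119253 = 0.154450
P(A|B) = 0.035197/0.154450 = 0.2279

P(A|B) = 0.2279


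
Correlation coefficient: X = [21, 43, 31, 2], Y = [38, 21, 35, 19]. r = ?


Mean X = 24.2500, Mean Y = 28.2500
SD X = 15.022899, SD Y = 8.347904
Cov = 20.937500
r = 20.937500/(15.022899*8.347904) = 0.1670

r = 0.1670


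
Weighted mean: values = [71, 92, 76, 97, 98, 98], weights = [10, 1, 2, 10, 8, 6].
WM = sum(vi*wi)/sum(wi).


Numerator = 71*10 + 92*1 + 76*2 + 97*10 + 98*8 + 98*6 = 3296
Denominator = 10 + 1 + 2 + 10 + 8 + 6 = 37
WM = 3296/37 = 89.0811

WM = 89.0811


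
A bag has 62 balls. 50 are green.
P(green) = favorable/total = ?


P = 50/62 = 0.8065

P = 0.8065


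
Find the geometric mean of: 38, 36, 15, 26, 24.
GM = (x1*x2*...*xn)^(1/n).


Product = 38 × 36 × 15 × 26 × 24 = 12804480
GM = 12804480^(1/5) = 26.3920

GM = 26.3920


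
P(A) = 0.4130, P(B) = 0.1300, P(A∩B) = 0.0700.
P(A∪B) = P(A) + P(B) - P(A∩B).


P(A∪B) = 0.4130 + 0.1300 - 0.0700
= 0.5430 - 0.0700
= 0.4730

P(A∪B) = 0.4730


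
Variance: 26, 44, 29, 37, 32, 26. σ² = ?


Mean = 32.3333
Squared deviations: 40.1111, 136.1111, 11.1111, 21.7778, 0.1111, 40.1111
Sum = 249.3333
Variance = 249.3333/6 = 41.5556

Variance = 41.5556


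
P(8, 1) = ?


P(8,1) = 8!/7!
= 40320/5040
= 8

P(8,1) = 8


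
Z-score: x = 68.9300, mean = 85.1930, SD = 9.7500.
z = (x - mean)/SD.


z = (68.9300 - 85.1930)/9.7500
= -16.2630/9.7500
= -1.6680

z = -1.6680


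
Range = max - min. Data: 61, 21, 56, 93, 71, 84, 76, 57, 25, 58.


Max = 93, Min = 21
Range = 93 - 21 = 72

Range = 72


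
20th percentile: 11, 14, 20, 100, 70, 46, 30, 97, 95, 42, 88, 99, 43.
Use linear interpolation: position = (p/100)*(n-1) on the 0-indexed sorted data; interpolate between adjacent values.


Sorted: 11, 14, 20, 30, 42, 43, 46, 70, 88, 95, 97, 99, 100
n = 13
Index = 20/100 * 12 = 2.4000
Lower = data[2] = 20, Upper = data[3] = 30
P20 = 20 + 0.4000*(10) = 24.0000

P20 = 24.0000


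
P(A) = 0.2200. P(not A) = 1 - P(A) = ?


P(not A) = 1 - 0.2200 = 0.7800

P(not A) = 0.7800


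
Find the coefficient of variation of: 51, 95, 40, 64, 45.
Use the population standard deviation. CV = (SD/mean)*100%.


Mean = 59.0000
SD = 19.7079
CV = (19.7079/59.0000)*100 = 33.4032%

CV = 33.4032%


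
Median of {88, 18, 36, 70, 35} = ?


Sorted: 18, 35, 36, 70, 88
n = 5 (odd)
Middle value = 36

Median = 36


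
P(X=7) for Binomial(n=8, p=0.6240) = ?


C(8,7) = 8
p^7 = 0.036838
(1-p)^1 = 0.376000
P = 8 * 0.036838 * 0.376000 = 0.1108

P(X=7) = 0.1108


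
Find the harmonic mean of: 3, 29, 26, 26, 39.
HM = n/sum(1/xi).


Sum of reciprocals = 1/3 + 1/29 + 1/26 + 1/26 + 1/39 = 0.470380
HM = 5/0.470380 = 10.6297

HM = 10.6297


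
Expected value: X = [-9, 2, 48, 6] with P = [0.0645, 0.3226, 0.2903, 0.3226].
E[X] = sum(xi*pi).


E[X] = -9*0.0645 + 2*0.3226 + 48*0.2903 + 6*0.3226
= -0.5805 + 0.6452 + 13.9344 + 1.9356
= 15.9347

E[X] = 15.9347


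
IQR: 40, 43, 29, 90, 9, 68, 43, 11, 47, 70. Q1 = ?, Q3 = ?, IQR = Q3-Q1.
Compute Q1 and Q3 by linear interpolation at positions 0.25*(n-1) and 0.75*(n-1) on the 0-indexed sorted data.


Sorted: 9, 11, 29, 40, 43, 43, 47, 68, 70, 90
Q1 (25th %ile) = 31.7500
Q3 (75th %ile) = 62.7500
IQR = 62.7500 - 31.7500 = 31.0000

IQR = 31.0000


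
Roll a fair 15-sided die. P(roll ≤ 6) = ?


Favorable outcomes (roll ≤ 6): 6
Total outcomes = 15
P = 6/15 = 0.4000

P = 0.4000


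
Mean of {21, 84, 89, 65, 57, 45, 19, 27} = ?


Sum = 21 + 84 + 89 + 65 + 57 + 45 + 19 + 27 = 407
n = 8
Mean = 407/8 = 50.8750

Mean = 50.8750


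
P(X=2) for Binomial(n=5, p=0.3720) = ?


C(5,2) = 10
p^2 = 0.138384
(1-p)^3 = 0.247673
P = 10 * 0.138384 * 0.247673 = 0.3427

P(X=2) = 0.3427


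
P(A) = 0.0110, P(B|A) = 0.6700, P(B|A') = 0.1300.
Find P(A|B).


P(B) = P(B|A)*P(A) + P(B|A')*P(A')
= 0.6700*0.0110 + 0.1300*0.9890
= 0.007370 + 0.128570 = 0.135940
P(A|B) = 0.007370/0.135940 = 0.0542

P(A|B) = 0.0542


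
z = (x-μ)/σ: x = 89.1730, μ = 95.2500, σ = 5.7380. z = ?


z = (89.1730 - 95.2500)/5.7380
= -6.0770/5.7380
= -1.0591

z = -1.0591


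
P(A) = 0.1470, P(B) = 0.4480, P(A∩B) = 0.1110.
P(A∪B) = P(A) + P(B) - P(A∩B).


P(A∪B) = 0.1470 + 0.4480 - 0.1110
= 0.5950 - 0.1110
= 0.4840

P(A∪B) = 0.4840


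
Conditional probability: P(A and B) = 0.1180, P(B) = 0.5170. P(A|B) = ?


P(A|B) = 0.1180/0.5170 = 0.2282

P(A|B) = 0.2282


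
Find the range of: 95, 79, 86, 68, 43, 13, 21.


Max = 95, Min = 13
Range = 95 - 13 = 82

Range = 82


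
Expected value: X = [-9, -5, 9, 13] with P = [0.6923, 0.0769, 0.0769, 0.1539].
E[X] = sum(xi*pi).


E[X] = -9*0.6923 - 5*0.0769 + 9*0.0769 + 13*0.1539
= -6.2307 - 0.3845 + 0.6921 + 2.0007
= -3.9224

E[X] = -3.9224


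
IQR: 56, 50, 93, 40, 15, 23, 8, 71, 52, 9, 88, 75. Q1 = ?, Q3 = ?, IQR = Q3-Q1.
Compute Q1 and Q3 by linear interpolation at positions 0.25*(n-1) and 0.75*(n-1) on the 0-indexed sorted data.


Sorted: 8, 9, 15, 23, 40, 50, 52, 56, 71, 75, 88, 93
Q1 (25th %ile) = 21.0000
Q3 (75th %ile) = 72.0000
IQR = 72.0000 - 21.0000 = 51.0000

IQR = 51.0000


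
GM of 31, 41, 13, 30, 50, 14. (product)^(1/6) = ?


Product = 31 × 41 × 13 × 30 × 50 × 14 = 346983000
GM = 346983000^(1/6) = 26.5085

GM = 26.5085


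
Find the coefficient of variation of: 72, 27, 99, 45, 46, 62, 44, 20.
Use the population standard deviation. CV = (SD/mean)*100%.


Mean = 51.8750
SD = 23.7352
CV = (23.7352/51.8750)*100 = 45.7546%

CV = 45.7546%


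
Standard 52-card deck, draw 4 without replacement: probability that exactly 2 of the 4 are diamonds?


Hypergeometric: P(X=2) = C(13,2)·C(39,2) / C(52,4)
= 78 × 741 / 270725
= 57798/270725 = 0.2135

P = 0.2135


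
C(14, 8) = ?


C(14,8) = 14!/(8! × 6!)
= 87178291200/(40320 × 720)
= 3003

C(14,8) = 3003


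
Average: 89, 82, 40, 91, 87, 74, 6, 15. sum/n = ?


Sum = 89 + 82 + 40 + 91 + 87 + 74 + 6 + 15 = 484
n = 8
Mean = 484/8 = 60.5000

Mean = 60.5000


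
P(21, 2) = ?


P(21,2) = 21!/19!
= 51090942171709440000/121645100408832000
= 420

P(21,2) = 420


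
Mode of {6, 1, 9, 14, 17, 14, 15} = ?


Frequencies: 1:1, 6:1, 9:1, 14:2, 15:1, 17:1
Max frequency = 2
Mode = 14

Mode = 14


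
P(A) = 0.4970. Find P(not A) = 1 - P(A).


P(not A) = 1 - 0.4970 = 0.5030

P(not A) = 0.5030


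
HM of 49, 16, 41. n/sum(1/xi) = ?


Sum of reciprocals = 1/49 + 1/16 + 1/41 = 0.107298
HM = 3/0.107298 = 27.9594

HM = 27.9594


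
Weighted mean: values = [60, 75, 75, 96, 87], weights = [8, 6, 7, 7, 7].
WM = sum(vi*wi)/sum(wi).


Numerator = 60*8 + 75*6 + 75*7 + 96*7 + 87*7 = 2736
Denominator = 8 + 6 + 7 + 7 + 7 = 35
WM = 2736/35 = 78.1714

WM = 78.1714


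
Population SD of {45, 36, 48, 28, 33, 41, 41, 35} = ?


Mean = 38.3750
Variance = 37.9844
SD = sqrt(37.9844) = 6.1631

SD = 6.1631


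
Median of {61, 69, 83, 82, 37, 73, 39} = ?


Sorted: 37, 39, 61, 69, 73, 82, 83
n = 7 (odd)
Middle value = 69

Median = 69


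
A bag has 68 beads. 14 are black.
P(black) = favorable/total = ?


P = 14/68 = 0.2059

P = 0.2059


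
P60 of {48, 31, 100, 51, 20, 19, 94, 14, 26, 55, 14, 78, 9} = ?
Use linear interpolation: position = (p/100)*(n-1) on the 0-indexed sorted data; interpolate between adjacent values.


Sorted: 9, 14, 14, 19, 20, 26, 31, 48, 51, 55, 78, 94, 100
n = 13
Index = 60/100 * 12 = 7.2000
Lower = data[7] = 48, Upper = data[8] = 51
P60 = 48 + 0.2000*(3) = 48.6000

P60 = 48.6000


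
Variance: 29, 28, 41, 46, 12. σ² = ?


Mean = 31.2000
Squared deviations: 4.8400, 10.2400, 96.0400, 219.0400, 368.6400
Sum = 698.8000
Variance = 698.8000/5 = 139.7600

Variance = 139.7600


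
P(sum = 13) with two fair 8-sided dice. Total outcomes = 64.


Total outcomes = 8×8 = 64
Favorable (sum = 13): 4
P = 4/64 = 0.0625

P = 0.0625


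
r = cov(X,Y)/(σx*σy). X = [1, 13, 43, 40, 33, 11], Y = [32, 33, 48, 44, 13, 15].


Mean X = 23.5000, Mean Y = 30.8333
SD X = 15.892871, SD Y = 13.183534
Cov = 88.583333
r = 88.583333/(15.892871*13.183534) = 0.4228

r = 0.4228


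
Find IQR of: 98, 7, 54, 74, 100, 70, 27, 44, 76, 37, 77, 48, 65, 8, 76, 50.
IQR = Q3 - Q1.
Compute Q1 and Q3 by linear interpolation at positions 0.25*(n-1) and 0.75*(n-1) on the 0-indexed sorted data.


Sorted: 7, 8, 27, 37, 44, 48, 50, 54, 65, 70, 74, 76, 76, 77, 98, 100
Q1 (25th %ile) = 42.2500
Q3 (75th %ile) = 76.0000
IQR = 76.0000 - 42.2500 = 33.7500

IQR = 33.7500


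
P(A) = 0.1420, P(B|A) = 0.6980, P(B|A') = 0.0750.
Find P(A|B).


P(B) = P(B|A)*P(A) + P(B|A')*P(A')
= 0.6980*0.1420 + 0.0750*0.8580
= 0.099116 + 0.064350 = 0.163466
P(A|B) = 0.099116/0.163466 = 0.6063

P(A|B) = 0.6063


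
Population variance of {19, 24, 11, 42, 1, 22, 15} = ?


Mean = 19.1429
Squared deviations: 0.0204, 23.5918, 66.3061, 522.4490, 329.1633, 8.1633, 17.1633
Sum = 966.8571
Variance = 966.8571/7 = 138.1224

Variance = 138.1224


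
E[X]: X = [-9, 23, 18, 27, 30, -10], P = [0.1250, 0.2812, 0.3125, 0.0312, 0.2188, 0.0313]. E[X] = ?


E[X] = -9*0.1250 + 23*0.2812 + 18*0.3125 + 27*0.0312 + 30*0.2188 - 10*0.0313
= -1.1250 + 6.4676 + 5.6250 + 0.8424 + 6.5640 - 0.3130
= 18.0610

E[X] = 18.0610


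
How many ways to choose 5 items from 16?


C(16,5) = 16!/(5! × 11!)
= 20922789888000/(120 × 39916800)
= 4368

C(16,5) = 4368


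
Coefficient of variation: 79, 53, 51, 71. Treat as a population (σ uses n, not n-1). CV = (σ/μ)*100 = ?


Mean = 63.5000
SD = 11.8638
CV = (11.8638/63.5000)*100 = 18.6832%

CV = 18.6832%


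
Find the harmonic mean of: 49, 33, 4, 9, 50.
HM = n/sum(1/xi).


Sum of reciprocals = 1/49 + 1/33 + 1/4 + 1/9 + 1/50 = 0.431822
HM = 5/0.431822 = 11.5788

HM = 11.5788


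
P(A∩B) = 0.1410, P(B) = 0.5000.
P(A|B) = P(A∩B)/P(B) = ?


P(A|B) = 0.1410/0.5000 = 0.2820

P(A|B) = 0.2820


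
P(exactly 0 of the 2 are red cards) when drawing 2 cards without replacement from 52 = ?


Hypergeometric: P(X=0) = C(26,0)·C(26,2) / C(52,2)
= 1 × 325 / 1326
= 325/1326 = 0.2451

P = 0.2451


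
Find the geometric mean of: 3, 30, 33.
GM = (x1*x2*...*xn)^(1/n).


Product = 3 × 30 × 33 = 2970
GM = 2970^(1/3) = 14.3743

GM = 14.3743


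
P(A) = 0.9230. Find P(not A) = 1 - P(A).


P(not A) = 1 - 0.9230 = 0.0770

P(not A) = 0.0770


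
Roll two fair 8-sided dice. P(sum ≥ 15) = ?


Total outcomes = 8×8 = 64
Favorable (sum ≥ 15): 3
P = 3/64 = 0.0469

P = 0.0469


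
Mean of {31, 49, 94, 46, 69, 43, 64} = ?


Sum = 31 + 49 + 94 + 46 + 69 + 43 + 64 = 396
n = 7
Mean = 396/7 = 56.5714

Mean = 56.5714


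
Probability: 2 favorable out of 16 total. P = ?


P = 2/16 = 0.1250

P = 0.1250


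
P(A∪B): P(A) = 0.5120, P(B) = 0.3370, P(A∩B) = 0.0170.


P(A∪B) = 0.5120 + 0.3370 - 0.0170
= 0.8490 - 0.0170
= 0.8320

P(A∪B) = 0.8320


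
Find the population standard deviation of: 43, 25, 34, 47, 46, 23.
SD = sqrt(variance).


Mean = 36.3333
Variance = 93.8889
SD = sqrt(93.8889) = 9.6896

SD = 9.6896


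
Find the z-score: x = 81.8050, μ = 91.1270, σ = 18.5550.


z = (81.8050 - 91.1270)/18.5550
= -9.3220/18.5550
= -0.5024

z = -0.5024


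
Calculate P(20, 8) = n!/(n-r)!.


P(20,8) = 20!/12!
= 2432902008176640000/479001600
= 5079110400

P(20,8) = 5079110400


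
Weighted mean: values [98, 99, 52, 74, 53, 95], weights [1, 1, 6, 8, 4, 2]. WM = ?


Numerator = 98*1 + 99*1 + 52*6 + 74*8 + 53*4 + 95*2 = 1503
Denominator = 1 + 1 + 6 + 8 + 4 + 2 = 22
WM = 1503/22 = 68.3182

WM = 68.3182


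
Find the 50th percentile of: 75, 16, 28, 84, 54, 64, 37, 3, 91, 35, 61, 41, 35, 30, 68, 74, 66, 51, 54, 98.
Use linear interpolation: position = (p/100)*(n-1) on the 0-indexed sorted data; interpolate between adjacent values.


Sorted: 3, 16, 28, 30, 35, 35, 37, 41, 51, 54, 54, 61, 64, 66, 68, 74, 75, 84, 91, 98
n = 20
Index = 50/100 * 19 = 9.5000
Lower = data[9] = 54, Upper = data[10] = 54
P50 = 54 + 0.5000*(0) = 54.0000

P50 = 54.0000


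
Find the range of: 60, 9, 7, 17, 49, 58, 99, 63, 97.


Max = 99, Min = 7
Range = 99 - 7 = 92

Range = 92


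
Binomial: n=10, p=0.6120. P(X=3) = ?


C(10,3) = 120
p^3 = 0.229221
(1-p)^7 = 0.001324
P = 120 * 0.229221 * 0.001324 = 0.0364

P(X=3) = 0.0364


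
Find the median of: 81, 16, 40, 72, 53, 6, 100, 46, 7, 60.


Sorted: 6, 7, 16, 40, 46, 53, 60, 72, 81, 100
n = 10 (even)
Middle values: 46 and 53
Median = (46+53)/2 = 49.5000

Median = 49.5000


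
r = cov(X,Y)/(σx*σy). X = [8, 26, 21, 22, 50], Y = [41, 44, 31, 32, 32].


Mean X = 25.4000, Mean Y = 36.0000
SD X = 13.705473, SD Y = 5.403702
Cov = -29.000000
r = -29.000000/(13.705473*5.403702) = -0.3916

r = -0.3916


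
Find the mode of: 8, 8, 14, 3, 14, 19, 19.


Frequencies: 3:1, 8:2, 14:2, 19:2
Max frequency = 2
Mode = 8, 14, 19

Mode = 8, 14, 19


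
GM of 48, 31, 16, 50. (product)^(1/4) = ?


Product = 48 × 31 × 16 × 50 = 1190400
GM = 1190400^(1/4) = 33.0311

GM = 33.0311


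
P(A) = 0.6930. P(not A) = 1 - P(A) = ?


P(not A) = 1 - 0.6930 = 0.3070

P(not A) = 0.3070


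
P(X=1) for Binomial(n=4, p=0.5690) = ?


C(4,1) = 4
p^1 = 0.569000
(1-p)^3 = 0.080063
P = 4 * 0.569000 * 0.080063 = 0.1822

P(X=1) = 0.1822


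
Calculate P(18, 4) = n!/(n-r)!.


P(18,4) = 18!/14!
= 6402373705728000/87178291200
= 73440

P(18,4) = 73440


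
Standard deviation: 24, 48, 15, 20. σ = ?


Mean = 26.7500
Variance = 160.6875
SD = sqrt(160.6875) = 12.6763

SD = 12.6763


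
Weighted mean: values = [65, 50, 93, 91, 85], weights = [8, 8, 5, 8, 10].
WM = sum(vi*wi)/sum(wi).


Numerator = 65*8 + 50*8 + 93*5 + 91*8 + 85*10 = 2963
Denominator = 8 + 8 + 5 + 8 + 10 = 39
WM = 2963/39 = 75.9744

WM = 75.9744


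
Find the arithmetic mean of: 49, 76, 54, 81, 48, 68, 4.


Sum = 49 + 76 + 54 + 81 + 48 + 68 + 4 = 380
n = 7
Mean = 380/7 = 54.2857

Mean = 54.2857


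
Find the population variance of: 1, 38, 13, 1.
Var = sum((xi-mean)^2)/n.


Mean = 13.2500
Squared deviations: 150.0625, 612.5625, 0.0625, 150.0625
Sum = 912.7500
Variance = 912.7500/4 = 228.1875

Variance = 228.1875
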